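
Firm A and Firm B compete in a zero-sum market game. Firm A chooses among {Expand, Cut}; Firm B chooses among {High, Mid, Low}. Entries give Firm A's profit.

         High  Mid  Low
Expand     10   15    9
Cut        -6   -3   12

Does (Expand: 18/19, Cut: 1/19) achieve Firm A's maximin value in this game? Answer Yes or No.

Against High this mix gives (18/19)·10 + (1/19)·(-6) = 174/19.
Against Mid this mix gives (18/19)·15 + (1/19)·(-3) = 267/19.
Against Low this mix gives (18/19)·9 + (1/19)·12 = 174/19.
All of Firm B's active replies (High, Low) yield 174/19, and no column does worse for Firm A. The mix makes Firm B indifferent and guarantees 174/19, so it is optimal.

Yes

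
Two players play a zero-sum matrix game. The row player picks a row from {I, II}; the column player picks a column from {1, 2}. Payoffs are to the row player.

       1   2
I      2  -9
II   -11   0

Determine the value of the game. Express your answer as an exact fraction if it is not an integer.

Row minima: I → -9, II → -11; maximin = -9.
Column maxima: 1 → 2, 2 → 0; minimax = 0.
-9 ≠ 0, so there is no saddle point; optimal play is mixed.
Let the row player play I with probability p. Expected payoff against 1: 2p + (-11)(1−p) = 13p − 11; against 2: (-9)p + 0(1−p) = −9p.
Setting these equal: 13p − 11 = −9p ⇒ 22p = 11 ⇒ p = 1/2, and the value is (13)·(1/2) − 11 = -9/2.
For the column player: with q = P(1), equating I's and II's payoffs gives 11q − 9 = −11q ⇒ q = 9/22.

-9/2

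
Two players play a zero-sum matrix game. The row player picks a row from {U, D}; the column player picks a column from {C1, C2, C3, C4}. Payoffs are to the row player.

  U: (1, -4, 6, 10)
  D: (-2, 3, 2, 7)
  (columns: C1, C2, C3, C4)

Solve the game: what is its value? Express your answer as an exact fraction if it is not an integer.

Row minima: U → -4, D → -2; maximin = -2.
Column maxima: C1 → 1, C2 → 3, C3 → 6, C4 → 10; minimax = 1.
-2 ≠ 1, so there is no saddle point; optimal play is mixed.
C3 is strictly dominated by C1 (it gives the row player strictly more in every row), so the column player never plays it.
C4 is strictly dominated by C1 (it gives the row player strictly more in every row), so the column player never plays it.
On the remaining 2×2 (U, D vs C1, C2):
Let the row player play U with probability p. Expected payoff against C1: 1p + (-2)(1−p) = 3p − 2; against C2: (-4)p + 3(1−p) = −7p + 3.
Setting these equal: 3p − 2 = −7p + 3 ⇒ 10p = 5 ⇒ p = 1/2, and the value is (3)·(1/2) − 2 = -1/2.
For the column player: with q = P(C1), equating U's and D's payoffs gives 5q − 4 = −5q + 3 ⇒ q = 7/10.

-1/2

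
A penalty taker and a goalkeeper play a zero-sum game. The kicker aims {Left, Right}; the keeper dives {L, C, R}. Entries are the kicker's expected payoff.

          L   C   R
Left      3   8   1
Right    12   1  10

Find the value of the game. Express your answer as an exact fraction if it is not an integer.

79/16

Row minima: Left → 1, Right → 1; maximin = 1.
Column maxima: L → 12, C → 8, R → 10; minimax = 8.
1 ≠ 8, so there is no saddle point; optimal play is mixed.
L is strictly dominated by R (it gives the kicker strictly more in every row), so the keeper never plays it.
On the remaining 2×2 (Left, Right vs C, R):
Let the kicker play Left with probability p. Expected payoff against C: 8p + 1(1−p) = 7p + 1; against R: 1p + 10(1−p) = −9p + 10.
Setting these equal: 7p + 1 = −9p + 10 ⇒ 16p = 9 ⇒ p = 9/16, and the value is (7)·(9/16) + 1 = 79/16.
For the keeper: with q = P(C), equating Left's and Right's payoffs gives 7q + 1 = −9q + 10 ⇒ q = 9/16.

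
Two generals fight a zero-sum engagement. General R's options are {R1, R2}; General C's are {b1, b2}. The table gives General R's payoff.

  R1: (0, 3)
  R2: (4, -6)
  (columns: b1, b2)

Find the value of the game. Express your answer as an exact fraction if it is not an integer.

12/13

Row minima: R1 → 0, R2 → -6; maximin = 0.
Column maxima: b1 → 4, b2 → 3; minimax = 3.
0 ≠ 3, so there is no saddle point; optimal play is mixed.
Let General R play R1 with probability p. Expected payoff against b1: 0p + 4(1−p) = −4p + 4; against b2: 3p + (-6)(1−p) = 9p − 6.
Setting these equal: −4p + 4 = 9p − 6 ⇒ −13p = -10 ⇒ p = 10/13, and the value is (-4)·(10/13) + 4 = 12/13.
For General C: with q = P(b1), equating R1's and R2's payoffs gives −3q + 3 = 10q − 6 ⇒ q = 9/13.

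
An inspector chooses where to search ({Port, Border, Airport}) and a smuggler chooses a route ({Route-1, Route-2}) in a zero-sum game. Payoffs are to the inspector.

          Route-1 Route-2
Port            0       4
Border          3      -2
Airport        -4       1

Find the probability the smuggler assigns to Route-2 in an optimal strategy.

Row minima: Port → 0, Border → -2, Airport → -4; maximin = 0.
Column maxima: Route-1 → 3, Route-2 → 4; minimax = 3.
0 ≠ 3, so there is no saddle point; optimal play is mixed.
Airport is strictly dominated by Port, so the inspector never plays it.
On the remaining 2×2 (Port, Border vs Route-1, Route-2):
Let the inspector play Port with probability p. Expected payoff against Route-1: 0p + 3(1−p) = −3p + 3; against Route-2: 4p + (-2)(1−p) = 6p − 2.
Setting these equal: −3p + 3 = 6p − 2 ⇒ −9p = -5 ⇒ p = 5/9, and the value is (-3)·(5/9) + 3 = 4/3.
For the smuggler: with q = P(Route-1), equating Port's and Border's payoffs gives −4q + 4 = 5q − 2 ⇒ q = 2/3.

1/3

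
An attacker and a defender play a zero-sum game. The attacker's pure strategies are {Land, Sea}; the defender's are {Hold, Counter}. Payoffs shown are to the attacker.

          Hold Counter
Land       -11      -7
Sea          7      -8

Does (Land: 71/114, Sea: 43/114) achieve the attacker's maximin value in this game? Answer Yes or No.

Against Hold this mix gives (71/114)·(-11) + (43/114)·7 = -80/19.
Against Counter this mix gives (71/114)·(-7) + (43/114)·(-8) = -841/114.
The defender will play Counter, holding the attacker to -841/114. Shifting weight toward the row that does better against Counter would raise this floor (the equalizing mix achieves -137/19 against both Counter and Hold), so the proposed strategy is not optimal.

No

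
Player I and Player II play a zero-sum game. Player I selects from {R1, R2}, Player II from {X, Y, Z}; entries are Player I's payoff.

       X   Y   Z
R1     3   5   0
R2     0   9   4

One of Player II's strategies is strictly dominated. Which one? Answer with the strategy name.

X holds Player I's payoff strictly below Y in every row: 3 < 5, 0 < 9.
So Y is strictly dominated for Player II.

Y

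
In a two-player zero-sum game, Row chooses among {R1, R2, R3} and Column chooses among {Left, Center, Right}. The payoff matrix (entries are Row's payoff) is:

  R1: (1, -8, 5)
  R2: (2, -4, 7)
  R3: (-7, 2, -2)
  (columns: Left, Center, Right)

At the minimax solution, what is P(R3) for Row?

Row minima: R1 → -8, R2 → -4, R3 → -7; maximin = -4.
Column maxima: Left → 2, Center → 2, Right → 7; minimax = 2.
-4 ≠ 2, so there is no saddle point; optimal play is mixed.
R1 is strictly dominated by R2, so Row never plays it.
Right is strictly dominated by Left (it gives Row strictly more in every row), so Column never plays it.
On the remaining 2×2 (R2, R3 vs Left, Center):
Let Row play R2 with probability p. Expected payoff against Left: 2p + (-7)(1−p) = 9p − 7; against Center: (-4)p + 2(1−p) = −6p + 2.
Setting these equal: 9p − 7 = −6p + 2 ⇒ 15p = 9 ⇒ p = 3/5, and the value is (9)·(3/5) − 7 = -8/5.
For Column: with q = P(Left), equating R2's and R3's payoffs gives 6q − 4 = −9q + 2 ⇒ q = 2/5.

2/5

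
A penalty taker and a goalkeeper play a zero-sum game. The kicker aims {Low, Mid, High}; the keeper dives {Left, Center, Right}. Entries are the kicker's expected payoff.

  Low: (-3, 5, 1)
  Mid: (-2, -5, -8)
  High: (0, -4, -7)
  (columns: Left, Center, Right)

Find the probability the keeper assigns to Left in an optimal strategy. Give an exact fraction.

Row minima: Low → -3, Mid → -8, High → -7; maximin = -3.
Column maxima: Left → 0, Center → 5, Right → 1; minimax = 0.
-3 ≠ 0, so there is no saddle point; optimal play is mixed.
Mid is strictly dominated by High, so the kicker never plays it.
Center is strictly dominated by Right (it gives the kicker strictly more in every row), so the keeper never plays it.
On the remaining 2×2 (Low, High vs Left, Right):
Let the kicker play Low with probability p. Expected payoff against Left: (-3)p + 0(1−p) = −3p; against Right: 1p + (-7)(1−p) = 8p − 7.
Setting these equal: −3p = 8p − 7 ⇒ −11p = -7 ⇒ p = 7/11, and the value is (-3)·(7/11) = -21/11.
For the keeper: with q = P(Left), equating Low's and High's payoffs gives −4q + 1 = 7q − 7 ⇒ q = 8/11.

8/11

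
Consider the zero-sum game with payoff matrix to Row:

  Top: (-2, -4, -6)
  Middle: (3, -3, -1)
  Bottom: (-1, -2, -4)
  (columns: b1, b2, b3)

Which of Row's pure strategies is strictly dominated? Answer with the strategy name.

Top

Middle gives a strictly higher payoff than Top against every column: 3 > -2, -3 > -4, -1 > -6.
So Top is strictly dominated and Row never plays it.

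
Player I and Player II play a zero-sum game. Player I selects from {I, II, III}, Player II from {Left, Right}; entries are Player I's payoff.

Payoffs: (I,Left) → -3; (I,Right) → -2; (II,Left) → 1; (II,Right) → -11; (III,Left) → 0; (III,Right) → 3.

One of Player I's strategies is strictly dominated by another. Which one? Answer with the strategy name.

III gives a strictly higher payoff than I against every column: 0 > -3, 3 > -2.
So I is strictly dominated and Player I never plays it.

I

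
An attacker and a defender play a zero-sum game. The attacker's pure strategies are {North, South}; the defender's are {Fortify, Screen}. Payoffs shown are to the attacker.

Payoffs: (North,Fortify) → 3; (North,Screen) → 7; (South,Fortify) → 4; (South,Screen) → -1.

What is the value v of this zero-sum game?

Row minima: North → 3, South → -1; maximin = 3.
Column maxima: Fortify → 4, Screen → 7; minimax = 4.
3 ≠ 4, so there is no saddle point; optimal play is mixed.
Let the attacker play North with probability p. Expected payoff against Fortify: 3p + 4(1−p) = −p + 4; against Screen: 7p + (-1)(1−p) = 8p − 1.
Setting these equal: −p + 4 = 8p − 1 ⇒ −9p = -5 ⇒ p = 5/9, and the value is (-1)·(5/9) + 4 = 31/9.
For the defender: with q = P(Fortify), equating North's and South's payoffs gives −4q + 7 = 5q − 1 ⇒ q = 8/9.

31/9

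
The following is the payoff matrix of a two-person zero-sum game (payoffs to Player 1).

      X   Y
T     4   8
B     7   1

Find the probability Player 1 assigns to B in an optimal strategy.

Row minima: T → 4, B → 1; maximin = 4.
Column maxima: X → 7, Y → 8; minimax = 7.
4 ≠ 7, so there is no saddle point; optimal play is mixed.
Let Player 1 play T with probability p. Expected payoff against X: 4p + 7(1−p) = −3p + 7; against Y: 8p + 1(1−p) = 7p + 1.
Setting these equal: −3p + 7 = 7p + 1 ⇒ −10p = -6 ⇒ p = 3/5, and the value is (-3)·(3/5) + 7 = 26/5.
For Player 2: with q = P(X), equating T's and B's payoffs gives −4q + 8 = 6q + 1 ⇒ q = 7/10.

2/5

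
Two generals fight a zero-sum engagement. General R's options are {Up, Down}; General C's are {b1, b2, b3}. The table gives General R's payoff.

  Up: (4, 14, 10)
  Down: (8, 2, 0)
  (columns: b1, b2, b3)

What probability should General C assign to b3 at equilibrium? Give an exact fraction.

Row minima: Up → 4, Down → 0; maximin = 4.
Column maxima: b1 → 8, b2 → 14, b3 → 10; minimax = 8.
4 ≠ 8, so there is no saddle point; optimal play is mixed.
b2 is strictly dominated by b3 (it gives General R strictly more in every row), so General C never plays it.
On the remaining 2×2 (Up, Down vs b1, b3):
Let General R play Up with probability p. Expected payoff against b1: 4p + 8(1−p) = −4p + 8; against b3: 10p + 0(1−p) = 10p.
Setting these equal: −4p + 8 = 10p ⇒ −14p = -8 ⇒ p = 4/7, and the value is (-4)·(4/7) + 8 = 40/7.
For General C: with q = P(b1), equating Up's and Down's payoffs gives −6q + 10 = 8q ⇒ q = 5/7.

2/7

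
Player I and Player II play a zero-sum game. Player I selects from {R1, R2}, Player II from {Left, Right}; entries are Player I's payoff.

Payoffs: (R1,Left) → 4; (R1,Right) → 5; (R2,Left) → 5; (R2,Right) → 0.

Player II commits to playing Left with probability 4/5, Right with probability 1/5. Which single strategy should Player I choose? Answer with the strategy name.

R1

Expected payoff of R1: (4/5)·4 + (1/5)·5 = 21/5.
Expected payoff of R2: (4/5)·5 + (1/5)·0 = 4.
The largest is 21/5, so Player I's best response is R1.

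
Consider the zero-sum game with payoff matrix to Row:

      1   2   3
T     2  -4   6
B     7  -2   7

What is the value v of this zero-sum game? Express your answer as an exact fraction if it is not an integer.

-2

Row minima: T → -4, B → -2; maximin = -2.
Column maxima: 1 → 7, 2 → -2, 3 → 7; minimax = -2.
Since maximin = minimax = -2, there is a saddle point and the value is -2.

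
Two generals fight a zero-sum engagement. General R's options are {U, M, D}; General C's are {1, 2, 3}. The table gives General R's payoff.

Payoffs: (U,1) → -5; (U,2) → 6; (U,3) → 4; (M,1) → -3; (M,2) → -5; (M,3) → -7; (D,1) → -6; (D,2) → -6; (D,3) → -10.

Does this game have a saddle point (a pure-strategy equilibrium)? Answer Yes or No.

No

Row minima: U → -5, M → -7, D → -10; maximin = -5.
Column maxima: 1 → -3, 2 → 6, 3 → 4; minimax = -3.
-5 ≠ -3, so no pure-strategy equilibrium exists.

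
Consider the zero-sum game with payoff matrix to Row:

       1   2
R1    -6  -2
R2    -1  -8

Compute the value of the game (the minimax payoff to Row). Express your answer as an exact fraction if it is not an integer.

-46/11

Row minima: R1 → -6, R2 → -8; maximin = -6.
Column maxima: 1 → -1, 2 → -2; minimax = -2.
-6 ≠ -2, so there is no saddle point; optimal play is mixed.
Let Row play R1 with probability p. Expected payoff against 1: (-6)p + (-1)(1−p) = −5p − 1; against 2: (-2)p + (-8)(1−p) = 6p − 8.
Setting these equal: −5p − 1 = 6p − 8 ⇒ −11p = -7 ⇒ p = 7/11, and the value is (-5)·(7/11) − 1 = -46/11.
For Column: with q = P(1), equating R1's and R2's payoffs gives −4q − 2 = 7q − 8 ⇒ q = 6/11.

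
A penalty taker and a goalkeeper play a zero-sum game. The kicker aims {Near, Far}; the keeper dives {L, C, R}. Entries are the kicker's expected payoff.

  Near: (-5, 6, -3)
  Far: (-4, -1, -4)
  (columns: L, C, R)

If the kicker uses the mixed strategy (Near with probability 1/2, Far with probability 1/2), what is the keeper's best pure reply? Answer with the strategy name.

L

If the keeper plays L, the kicker's expected payoff is (1/2)·(-5) + (1/2)·(-4) = -9/2.
If the keeper plays C, the kicker's expected payoff is (1/2)·6 + (1/2)·(-1) = 5/2.
If the keeper plays R, the kicker's expected payoff is (1/2)·(-3) + (1/2)·(-4) = -7/2.
The keeper minimizes the kicker's payoff; the smallest is -9/2, so the best response is L.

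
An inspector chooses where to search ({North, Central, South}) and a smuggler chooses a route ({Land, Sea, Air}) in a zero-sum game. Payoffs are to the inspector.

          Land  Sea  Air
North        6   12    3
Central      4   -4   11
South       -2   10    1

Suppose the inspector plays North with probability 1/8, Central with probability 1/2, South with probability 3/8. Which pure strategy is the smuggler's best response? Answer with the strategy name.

If the smuggler plays Land, the inspector's expected payoff is (1/8)·6 + (1/2)·4 + (3/8)·(-2) = 2.
If the smuggler plays Sea, the inspector's expected payoff is (1/8)·12 + (1/2)·(-4) + (3/8)·10 = 13/4.
If the smuggler plays Air, the inspector's expected payoff is (1/8)·3 + (1/2)·11 + (3/8)·1 = 25/4.
The smuggler minimizes the inspector's payoff; the smallest is 2, so the best response is Land.

Land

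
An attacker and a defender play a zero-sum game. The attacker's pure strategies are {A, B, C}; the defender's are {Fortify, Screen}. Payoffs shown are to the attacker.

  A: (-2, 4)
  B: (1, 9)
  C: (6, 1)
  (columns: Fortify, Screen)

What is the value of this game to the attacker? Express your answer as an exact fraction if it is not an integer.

53/13

Row minima: A → -2, B → 1, C → 1; maximin = 1.
Column maxima: Fortify → 6, Screen → 9; minimax = 6.
1 ≠ 6, so there is no saddle point; optimal play is mixed.
A is strictly dominated by B, so the attacker never plays it.
On the remaining 2×2 (B, C vs Fortify, Screen):
Let the attacker play B with probability p. Expected payoff against Fortify: 1p + 6(1−p) = −5p + 6; against Screen: 9p + 1(1−p) = 8p + 1.
Setting these equal: −5p + 6 = 8p + 1 ⇒ −13p = -5 ⇒ p = 5/13, and the value is (-5)·(5/13) + 6 = 53/13.
For the defender: with q = P(Fortify), equating B's and C's payoffs gives −8q + 9 = 5q + 1 ⇒ q = 8/13.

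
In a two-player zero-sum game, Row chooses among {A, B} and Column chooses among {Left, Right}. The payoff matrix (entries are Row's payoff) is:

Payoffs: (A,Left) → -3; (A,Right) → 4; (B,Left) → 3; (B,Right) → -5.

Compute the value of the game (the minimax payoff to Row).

Row minima: A → -3, B → -5; maximin = -3.
Column maxima: Left → 3, Right → 4; minimax = 3.
-3 ≠ 3, so there is no saddle point; optimal play is mixed.
Let Row play A with probability p. Expected payoff against Left: (-3)p + 3(1−p) = −6p + 3; against Right: 4p + (-5)(1−p) = 9p − 5.
Setting these equal: −6p + 3 = 9p − 5 ⇒ −15p = -8 ⇒ p = 8/15, and the value is (-6)·(8/15) + 3 = -1/5.
For Column: with q = P(Left), equating A's and B's payoffs gives −7q + 4 = 8q − 5 ⇒ q = 3/5.

-1/5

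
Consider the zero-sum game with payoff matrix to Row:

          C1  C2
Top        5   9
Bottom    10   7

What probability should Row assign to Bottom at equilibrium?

Row minima: Top → 5, Bottom → 7; maximin = 7.
Column maxima: C1 → 10, C2 → 9; minimax = 9.
7 ≠ 9, so there is no saddle point; optimal play is mixed.
Let Row play Top with probability p. Expected payoff against C1: 5p + 10(1−p) = −5p + 10; against C2: 9p + 7(1−p) = 2p + 7.
Setting these equal: −5p + 10 = 2p + 7 ⇒ −7p = -3 ⇒ p = 3/7, and the value is (-5)·(3/7) + 10 = 55/7.
For Column: with q = P(C1), equating Top's and Bottom's payoffs gives −4q + 9 = 3q + 7 ⇒ q = 2/7.

4/7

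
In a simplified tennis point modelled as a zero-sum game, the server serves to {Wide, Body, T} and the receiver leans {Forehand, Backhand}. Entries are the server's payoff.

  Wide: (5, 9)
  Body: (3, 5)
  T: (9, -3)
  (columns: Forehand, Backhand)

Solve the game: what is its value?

Row minima: Wide → 5, Body → 3, T → -3; maximin = 5.
Column maxima: Forehand → 9, Backhand → 9; minimax = 9.
5 ≠ 9, so there is no saddle point; optimal play is mixed.
Body is strictly dominated by Wide, so the server never plays it.
On the remaining 2×2 (Wide, T vs Forehand, Backhand):
Let the server play Wide with probability p. Expected payoff against Forehand: 5p + 9(1−p) = −4p + 9; against Backhand: 9p + (-3)(1−p) = 12p − 3.
Setting these equal: −4p + 9 = 12p − 3 ⇒ −16p = -12 ⇒ p = 3/4, and the value is (-4)·(3/4) + 9 = 6.
For the receiver: with q = P(Forehand), equating Wide's and T's payoffs gives −4q + 9 = 12q − 3 ⇒ q = 3/4.

6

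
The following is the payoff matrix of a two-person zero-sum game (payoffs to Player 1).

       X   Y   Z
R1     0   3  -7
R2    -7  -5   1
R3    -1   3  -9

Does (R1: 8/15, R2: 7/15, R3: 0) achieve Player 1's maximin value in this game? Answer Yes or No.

Against X this mix gives (8/15)·0 + (7/15)·(-7) = -49/15.
Against Y this mix gives (8/15)·3 + (7/15)·(-5) = -11/15.
Against Z this mix gives (8/15)·(-7) + (7/15)·1 = -49/15.
All of Player 2's active replies (X, Z) yield -49/15, and no column does worse for Player 1. The mix makes Player 2 indifferent and guarantees -49/15, so it is optimal.

Yes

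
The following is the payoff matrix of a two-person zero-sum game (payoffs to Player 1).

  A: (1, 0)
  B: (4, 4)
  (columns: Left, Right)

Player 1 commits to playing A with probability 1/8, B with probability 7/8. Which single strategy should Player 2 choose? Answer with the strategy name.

Right

If Player 2 plays Left, Player 1's expected payoff is (1/8)·1 + (7/8)·4 = 29/8.
If Player 2 plays Right, Player 1's expected payoff is (1/8)·0 + (7/8)·4 = 7/2.
Player 2 minimizes Player 1's payoff; the smallest is 7/2, so the best response is Right.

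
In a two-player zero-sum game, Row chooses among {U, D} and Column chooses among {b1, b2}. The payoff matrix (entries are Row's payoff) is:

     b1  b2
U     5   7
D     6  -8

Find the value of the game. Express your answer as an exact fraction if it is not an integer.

Row minima: U → 5, D → -8; maximin = 5.
Column maxima: b1 → 6, b2 → 7; minimax = 6.
5 ≠ 6, so there is no saddle point; optimal play is mixed.
Let Row play U with probability p. Expected payoff against b1: 5p + 6(1−p) = −p + 6; against b2: 7p + (-8)(1−p) = 15p − 8.
Setting these equal: −p + 6 = 15p − 8 ⇒ −16p = -14 ⇒ p = 7/8, and the value is (-1)·(7/8) + 6 = 41/8.
For Column: with q = P(b1), equating U's and D's payoffs gives −2q + 7 = 14q − 8 ⇒ q = 15/16.

41/8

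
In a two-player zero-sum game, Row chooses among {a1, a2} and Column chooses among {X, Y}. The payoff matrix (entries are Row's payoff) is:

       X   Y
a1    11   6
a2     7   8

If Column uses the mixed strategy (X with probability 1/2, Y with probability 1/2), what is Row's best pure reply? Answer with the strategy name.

Expected payoff of a1: (1/2)·11 + (1/2)·6 = 17/2.
Expected payoff of a2: (1/2)·7 + (1/2)·8 = 15/2.
The largest is 17/2, so Row's best response is a1.

a1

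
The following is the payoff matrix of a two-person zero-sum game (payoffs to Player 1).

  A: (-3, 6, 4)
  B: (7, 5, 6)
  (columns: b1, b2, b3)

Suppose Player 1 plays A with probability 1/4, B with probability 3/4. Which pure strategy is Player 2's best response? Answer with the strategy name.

If Player 2 plays b1, Player 1's expected payoff is (1/4)·(-3) + (3/4)·7 = 9/2.
If Player 2 plays b2, Player 1's expected payoff is (1/4)·6 + (3/4)·5 = 21/4.
If Player 2 plays b3, Player 1's expected payoff is (1/4)·4 + (3/4)·6 = 11/2.
Player 2 minimizes Player 1's payoff; the smallest is 9/2, so the best response is b1.

b1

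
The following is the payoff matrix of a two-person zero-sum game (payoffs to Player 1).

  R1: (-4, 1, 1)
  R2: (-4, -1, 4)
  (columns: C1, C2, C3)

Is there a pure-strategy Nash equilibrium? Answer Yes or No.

Yes

Row minima: R1 → -4, R2 → -4; maximin = -4.
Column maxima: C1 → -4, C2 → 1, C3 → 4; minimax = -4.
maximin = minimax = -4, so a saddle point exists.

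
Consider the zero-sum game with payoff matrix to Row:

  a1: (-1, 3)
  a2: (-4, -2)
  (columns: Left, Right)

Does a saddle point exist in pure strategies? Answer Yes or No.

Row minima: a1 → -1, a2 → -4; maximin = -1.
Column maxima: Left → -1, Right → 3; minimax = -1.
maximin = minimax = -1, so a saddle point exists.

Yes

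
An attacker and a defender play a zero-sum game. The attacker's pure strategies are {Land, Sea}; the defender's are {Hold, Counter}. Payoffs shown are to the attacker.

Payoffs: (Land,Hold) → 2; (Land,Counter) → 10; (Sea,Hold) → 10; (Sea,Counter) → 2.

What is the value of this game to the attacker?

Row minima: Land → 2, Sea → 2; maximin = 2.
Column maxima: Hold → 10, Counter → 10; minimax = 10.
2 ≠ 10, so there is no saddle point; optimal play is mixed.
Let the attacker play Land with probability p. Expected payoff against Hold: 2p + 10(1−p) = −8p + 10; against Counter: 10p + 2(1−p) = 8p + 2.
Setting these equal: −8p + 10 = 8p + 2 ⇒ −16p = -8 ⇒ p = 1/2, and the value is (-8)·(1/2) + 10 = 6.
For the defender: with q = P(Hold), equating Land's and Sea's payoffs gives −8q + 10 = 8q + 2 ⇒ q = 1/2.

6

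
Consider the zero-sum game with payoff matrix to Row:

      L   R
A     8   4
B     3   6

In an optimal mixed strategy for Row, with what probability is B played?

4/7

Row minima: A → 4, B → 3; maximin = 4.
Column maxima: L → 8, R → 6; minimax = 6.
4 ≠ 6, so there is no saddle point; optimal play is mixed.
Let Row play A with probability p. Expected payoff against L: 8p + 3(1−p) = 5p + 3; against R: 4p + 6(1−p) = −2p + 6.
Setting these equal: 5p + 3 = −2p + 6 ⇒ 7p = 3 ⇒ p = 3/7, and the value is (5)·(3/7) + 3 = 36/7.
For Column: with q = P(L), equating A's and B's payoffs gives 4q + 4 = −3q + 6 ⇒ q = 2/7.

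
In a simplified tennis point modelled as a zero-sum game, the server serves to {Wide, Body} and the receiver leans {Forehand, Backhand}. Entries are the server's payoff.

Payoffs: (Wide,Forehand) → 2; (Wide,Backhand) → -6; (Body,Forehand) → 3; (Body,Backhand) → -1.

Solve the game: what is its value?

Row minima: Wide → -6, Body → -1; maximin = -1.
Column maxima: Forehand → 3, Backhand → -1; minimax = -1.
Since maximin = minimax = -1, there is a saddle point and the value is -1.

-1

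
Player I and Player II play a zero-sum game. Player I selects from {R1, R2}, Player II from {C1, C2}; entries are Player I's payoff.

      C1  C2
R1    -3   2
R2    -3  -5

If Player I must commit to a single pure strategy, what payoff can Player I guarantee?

-3

Row minima: R1 → -3, R2 → -5.
The best of these is -3.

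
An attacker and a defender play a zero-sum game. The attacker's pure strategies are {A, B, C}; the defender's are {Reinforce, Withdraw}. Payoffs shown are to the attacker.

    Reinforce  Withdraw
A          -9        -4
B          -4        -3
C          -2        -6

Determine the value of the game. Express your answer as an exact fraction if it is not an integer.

Row minima: A → -9, B → -4, C → -6; maximin = -4.
Column maxima: Reinforce → -2, Withdraw → -3; minimax = -3.
-4 ≠ -3, so there is no saddle point; optimal play is mixed.
A is strictly dominated by B, so the attacker never plays it.
On the remaining 2×2 (B, C vs Reinforce, Withdraw):
Let the attacker play B with probability p. Expected payoff against Reinforce: (-4)p + (-2)(1−p) = −2p − 2; against Withdraw: (-3)p + (-6)(1−p) = 3p − 6.
Setting these equal: −2p − 2 = 3p − 6 ⇒ −5p = -4 ⇒ p = 4/5, and the value is (-2)·(4/5) − 2 = -18/5.
For the defender: with q = P(Reinforce), equating B's and C's payoffs gives −q − 3 = 4q − 6 ⇒ q = 3/5.

-18/5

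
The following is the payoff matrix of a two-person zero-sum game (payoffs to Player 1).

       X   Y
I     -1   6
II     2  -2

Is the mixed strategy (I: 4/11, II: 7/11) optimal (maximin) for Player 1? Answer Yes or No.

Yes

Against X this mix gives (4/11)·(-1) + (7/11)·2 = 10/11.
Against Y this mix gives (4/11)·6 + (7/11)·(-2) = 10/11.
All of Player 2's active replies (X, Y) yield 10/11, and no column does worse for Player 1. The mix makes Player 2 indifferent and guarantees 10/11, so it is optimal.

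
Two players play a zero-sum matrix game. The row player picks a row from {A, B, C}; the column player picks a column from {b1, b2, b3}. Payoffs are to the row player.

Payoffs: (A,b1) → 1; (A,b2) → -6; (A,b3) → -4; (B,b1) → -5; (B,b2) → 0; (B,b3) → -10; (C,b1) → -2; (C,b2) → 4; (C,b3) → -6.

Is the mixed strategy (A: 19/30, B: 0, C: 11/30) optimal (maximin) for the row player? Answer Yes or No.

No

Against b1 this mix gives (19/30)·1 + (11/30)·(-2) = -1/10.
Against b2 this mix gives (19/30)·(-6) + (11/30)·4 = -7/3.
Against b3 this mix gives (19/30)·(-4) + (11/30)·(-6) = -71/15.
The column player will play b3, holding the row player to -71/15. Shifting weight toward the row that does better against b3 would raise this floor (the equalizing mix achieves -13/3 against both b3 and b2), so the proposed strategy is not optimal.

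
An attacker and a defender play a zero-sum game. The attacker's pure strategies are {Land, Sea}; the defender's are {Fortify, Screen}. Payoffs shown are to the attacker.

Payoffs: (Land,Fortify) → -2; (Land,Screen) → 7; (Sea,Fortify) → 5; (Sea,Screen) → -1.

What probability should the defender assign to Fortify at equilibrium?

8/15

Row minima: Land → -2, Sea → -1; maximin = -1.
Column maxima: Fortify → 5, Screen → 7; minimax = 5.
-1 ≠ 5, so there is no saddle point; optimal play is mixed.
Let the attacker play Land with probability p. Expected payoff against Fortify: (-2)p + 5(1−p) = −7p + 5; against Screen: 7p + (-1)(1−p) = 8p − 1.
Setting these equal: −7p + 5 = 8p − 1 ⇒ −15p = -6 ⇒ p = 2/5, and the value is (-7)·(2/5) + 5 = 11/5.
For the defender: with q = P(Fortify), equating Land's and Sea's payoffs gives −9q + 7 = 6q − 1 ⇒ q = 8/15.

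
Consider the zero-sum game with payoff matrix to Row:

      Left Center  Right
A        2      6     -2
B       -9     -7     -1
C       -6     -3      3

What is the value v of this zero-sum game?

-6/13

Row minima: A → -2, B → -9, C → -6; maximin = -2.
Column maxima: Left → 2, Center → 6, Right → 3; minimax = 2.
-2 ≠ 2, so there is no saddle point; optimal play is mixed.
B is strictly dominated by C, so Row never plays it.
Center is strictly dominated by Left (it gives Row strictly more in every row), so Column never plays it.
On the remaining 2×2 (A, C vs Left, Right):
Let Row play A with probability p. Expected payoff against Left: 2p + (-6)(1−p) = 8p − 6; against Right: (-2)p + 3(1−p) = −5p + 3.
Setting these equal: 8p − 6 = −5p + 3 ⇒ 13p = 9 ⇒ p = 9/13, and the value is (8)·(9/13) − 6 = -6/13.
For Column: with q = P(Left), equating A's and C's payoffs gives 4q − 2 = −9q + 3 ⇒ q = 5/13.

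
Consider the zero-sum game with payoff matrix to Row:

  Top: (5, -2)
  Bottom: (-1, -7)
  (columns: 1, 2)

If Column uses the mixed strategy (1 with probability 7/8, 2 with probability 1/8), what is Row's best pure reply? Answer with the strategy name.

Expected payoff of Top: (7/8)·5 + (1/8)·(-2) = 33/8.
Expected payoff of Bottom: (7/8)·(-1) + (1/8)·(-7) = -7/4.
The largest is 33/8, so Row's best response is Top.

Top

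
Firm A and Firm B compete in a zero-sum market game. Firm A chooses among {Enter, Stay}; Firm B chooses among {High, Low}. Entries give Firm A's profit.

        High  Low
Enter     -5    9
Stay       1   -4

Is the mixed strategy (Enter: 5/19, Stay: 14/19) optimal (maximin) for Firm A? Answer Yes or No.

Against High this mix gives (5/19)·(-5) + (14/19)·1 = -11/19.
Against Low this mix gives (5/19)·9 + (14/19)·(-4) = -11/19.
All of Firm B's active replies (High, Low) yield -11/19, and no column does worse for Firm A. The mix makes Firm B indifferent and guarantees -11/19, so it is optimal.

Yes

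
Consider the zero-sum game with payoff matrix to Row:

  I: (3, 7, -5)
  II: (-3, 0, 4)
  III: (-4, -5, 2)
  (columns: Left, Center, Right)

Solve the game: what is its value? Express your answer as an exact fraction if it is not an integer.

-1/5

Row minima: I → -5, II → -3, III → -5; maximin = -3.
Column maxima: Left → 3, Center → 7, Right → 4; minimax = 3.
-3 ≠ 3, so there is no saddle point; optimal play is mixed.
III is strictly dominated by II, so Row never plays it.
With III eliminated, Center is strictly dominated by Left (it gives Row strictly more in every remaining row), so Column never plays it.
On the remaining 2×2 (I, II vs Left, Right):
Let Row play I with probability p. Expected payoff against Left: 3p + (-3)(1−p) = 6p − 3; against Right: (-5)p + 4(1−p) = −9p + 4.
Setting these equal: 6p − 3 = −9p + 4 ⇒ 15p = 7 ⇒ p = 7/15, and the value is (6)·(7/15) − 3 = -1/5.
For Column: with q = P(Left), equating I's and II's payoffs gives 8q − 5 = −7q + 4 ⇒ q = 3/5.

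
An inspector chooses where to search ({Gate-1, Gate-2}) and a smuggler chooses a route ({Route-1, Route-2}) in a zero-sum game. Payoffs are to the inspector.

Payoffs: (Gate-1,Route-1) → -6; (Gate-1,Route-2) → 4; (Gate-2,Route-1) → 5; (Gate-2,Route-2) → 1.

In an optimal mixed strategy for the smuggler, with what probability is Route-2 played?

Row minima: Gate-1 → -6, Gate-2 → 1; maximin = 1.
Column maxima: Route-1 → 5, Route-2 → 4; minimax = 4.
1 ≠ 4, so there is no saddle point; optimal play is mixed.
Let the inspector play Gate-1 with probability p. Expected payoff against Route-1: (-6)p + 5(1−p) = −11p + 5; against Route-2: 4p + 1(1−p) = 3p + 1.
Setting these equal: −11p + 5 = 3p + 1 ⇒ −14p = -4 ⇒ p = 2/7, and the value is (-11)·(2/7) + 5 = 13/7.
For the smuggler: with q = P(Route-1), equating Gate-1's and Gate-2's payoffs gives −10q + 4 = 4q + 1 ⇒ q = 3/14.

11/14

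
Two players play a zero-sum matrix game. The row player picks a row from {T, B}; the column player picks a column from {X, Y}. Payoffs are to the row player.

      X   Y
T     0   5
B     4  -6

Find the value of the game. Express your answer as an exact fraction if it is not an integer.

Row minima: T → 0, B → -6; maximin = 0.
Column maxima: X → 4, Y → 5; minimax = 4.
0 ≠ 4, so there is no saddle point; optimal play is mixed.
Let the row player play T with probability p. Expected payoff against X: 0p + 4(1−p) = −4p + 4; against Y: 5p + (-6)(1−p) = 11p − 6.
Setting these equal: −4p + 4 = 11p − 6 ⇒ −15p = -10 ⇒ p = 2/3, and the value is (-4)·(2/3) + 4 = 4/3.
For the column player: with q = P(X), equating T's and B's payoffs gives −5q + 5 = 10q − 6 ⇒ q = 11/15.

4/3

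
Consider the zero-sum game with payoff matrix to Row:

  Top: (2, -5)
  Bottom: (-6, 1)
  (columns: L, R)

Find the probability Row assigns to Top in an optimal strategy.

Row minima: Top → -5, Bottom → -6; maximin = -5.
Column maxima: L → 2, R → 1; minimax = 1.
-5 ≠ 1, so there is no saddle point; optimal play is mixed.
Let Row play Top with probability p. Expected payoff against L: 2p + (-6)(1−p) = 8p − 6; against R: (-5)p + 1(1−p) = −6p + 1.
Setting these equal: 8p − 6 = −6p + 1 ⇒ 14p = 7 ⇒ p = 1/2, and the value is (8)·(1/2) − 6 = -2.
For Column: with q = P(L), equating Top's and Bottom's payoffs gives 7q − 5 = −7q + 1 ⇒ q = 3/7.

1/2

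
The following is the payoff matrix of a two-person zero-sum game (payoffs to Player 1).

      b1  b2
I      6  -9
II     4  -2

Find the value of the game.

-2

Row minima: I → -9, II → -2; maximin = -2.
Column maxima: b1 → 6, b2 → -2; minimax = -2.
Since maximin = minimax = -2, there is a saddle point and the value is -2.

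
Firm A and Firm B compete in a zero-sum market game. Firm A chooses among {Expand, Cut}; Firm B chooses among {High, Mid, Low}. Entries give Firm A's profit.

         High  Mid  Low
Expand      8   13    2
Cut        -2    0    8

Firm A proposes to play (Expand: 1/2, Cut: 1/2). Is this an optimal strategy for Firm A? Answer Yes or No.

No

Against High this mix gives (1/2)·8 + (1/2)·(-2) = 3.
Against Mid this mix gives (1/2)·13 + (1/2)·0 = 13/2.
Against Low this mix gives (1/2)·2 + (1/2)·8 = 5.
Firm B will play High, holding Firm A to 3. Shifting weight toward the row that does better against High would raise this floor (the equalizing mix achieves 17/4 against both High and Low), so the proposed strategy is not optimal.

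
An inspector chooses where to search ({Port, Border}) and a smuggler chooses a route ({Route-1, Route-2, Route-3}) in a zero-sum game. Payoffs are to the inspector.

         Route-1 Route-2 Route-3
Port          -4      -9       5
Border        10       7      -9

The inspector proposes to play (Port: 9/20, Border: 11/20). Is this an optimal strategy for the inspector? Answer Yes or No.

Against Route-1 this mix gives (9/20)·(-4) + (11/20)·10 = 37/10.
Against Route-2 this mix gives (9/20)·(-9) + (11/20)·7 = -1/5.
Against Route-3 this mix gives (9/20)·5 + (11/20)·(-9) = -27/10.
The smuggler will play Route-3, holding the inspector to -27/10. Shifting weight toward the row that does better against Route-3 would raise this floor (the equalizing mix achieves -23/15 against both Route-3 and Route-2), so the proposed strategy is not optimal.

No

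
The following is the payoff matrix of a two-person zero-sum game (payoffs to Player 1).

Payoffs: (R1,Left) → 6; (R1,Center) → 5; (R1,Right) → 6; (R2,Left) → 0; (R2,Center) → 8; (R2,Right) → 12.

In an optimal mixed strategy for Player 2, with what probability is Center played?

Row minima: R1 → 5, R2 → 0; maximin = 5.
Column maxima: Left → 6, Center → 8, Right → 12; minimax = 6.
5 ≠ 6, so there is no saddle point; optimal play is mixed.
Right is strictly dominated by Center (it gives Player 1 strictly more in every row), so Player 2 never plays it.
On the remaining 2×2 (R1, R2 vs Left, Center):
Let Player 1 play R1 with probability p. Expected payoff against Left: 6p + 0(1−p) = 6p; against Center: 5p + 8(1−p) = −3p + 8.
Setting these equal: 6p = −3p + 8 ⇒ 9p = 8 ⇒ p = 8/9, and the value is (6)·(8/9) = 16/3.
For Player 2: with q = P(Left), equating R1's and R2's payoffs gives q + 5 = −8q + 8 ⇒ q = 1/3.

2/3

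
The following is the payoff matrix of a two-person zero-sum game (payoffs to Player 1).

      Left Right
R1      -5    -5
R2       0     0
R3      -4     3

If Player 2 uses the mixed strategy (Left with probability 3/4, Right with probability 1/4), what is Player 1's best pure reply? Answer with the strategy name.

R2

Expected payoff of R1: (3/4)·(-5) + (1/4)·(-5) = -5.
Expected payoff of R2: (3/4)·0 + (1/4)·0 = 0.
Expected payoff of R3: (3/4)·(-4) + (1/4)·3 = -9/4.
The largest is 0, so Player 1's best response is R2.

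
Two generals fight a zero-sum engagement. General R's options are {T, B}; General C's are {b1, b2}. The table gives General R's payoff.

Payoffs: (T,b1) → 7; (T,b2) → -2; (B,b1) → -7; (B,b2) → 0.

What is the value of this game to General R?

Row minima: T → -2, B → -7; maximin = -2.
Column maxima: b1 → 7, b2 → 0; minimax = 0.
-2 ≠ 0, so there is no saddle point; optimal play is mixed.
Let General R play T with probability p. Expected payoff against b1: 7p + (-7)(1−p) = 14p − 7; against b2: (-2)p + 0(1−p) = −2p.
Setting these equal: 14p − 7 = −2p ⇒ 16p = 7 ⇒ p = 7/16, and the value is (14)·(7/16) − 7 = -7/8.
For General C: with q = P(b1), equating T's and B's payoffs gives 9q − 2 = −7q ⇒ q = 1/8.

-7/8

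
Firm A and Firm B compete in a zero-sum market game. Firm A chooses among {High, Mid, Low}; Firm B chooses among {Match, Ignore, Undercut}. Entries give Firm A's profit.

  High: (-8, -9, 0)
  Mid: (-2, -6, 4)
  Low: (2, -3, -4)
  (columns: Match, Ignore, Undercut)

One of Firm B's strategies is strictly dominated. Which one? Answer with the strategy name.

Match

Ignore holds Firm A's payoff strictly below Match in every row: -9 < -8, -6 < -2, -3 < 2.
So Match is strictly dominated for Firm B.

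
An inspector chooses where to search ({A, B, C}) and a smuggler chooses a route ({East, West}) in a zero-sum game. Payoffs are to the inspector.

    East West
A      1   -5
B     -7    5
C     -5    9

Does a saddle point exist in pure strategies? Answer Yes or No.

Row minima: A → -5, B → -7, C → -5; maximin = -5.
Column maxima: East → 1, West → 9; minimax = 1.
-5 ≠ 1, so no pure-strategy equilibrium exists.

No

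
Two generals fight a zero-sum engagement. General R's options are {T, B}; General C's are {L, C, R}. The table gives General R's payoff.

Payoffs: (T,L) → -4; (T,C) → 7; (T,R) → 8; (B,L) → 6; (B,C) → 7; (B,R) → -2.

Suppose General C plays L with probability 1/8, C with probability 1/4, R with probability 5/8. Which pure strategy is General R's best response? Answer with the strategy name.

Expected payoff of T: (1/8)·(-4) + (1/4)·7 + (5/8)·8 = 25/4.
Expected payoff of B: (1/8)·6 + (1/4)·7 + (5/8)·(-2) = 5/4.
The largest is 25/4, so General R's best response is T.

T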